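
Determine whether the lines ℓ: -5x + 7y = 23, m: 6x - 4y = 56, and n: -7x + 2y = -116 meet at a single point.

Yes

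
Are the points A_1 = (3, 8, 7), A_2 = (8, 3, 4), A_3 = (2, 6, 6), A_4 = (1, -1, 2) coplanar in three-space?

No

A normal to the plane through A_1, A_2, A_3 is n = A_1A_2 × A_1A_3 = (-1, 8, -15).
The plane has equation n·P = -44. For A_4: n·A_4 = -39.
-39 ≠ -44, so A_4 is off the plane.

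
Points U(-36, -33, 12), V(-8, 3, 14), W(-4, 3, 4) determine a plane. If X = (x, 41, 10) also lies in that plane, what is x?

24

A normal to the plane is n = UV × UW = (-360, 288, -144).
X lies in the plane iff n · UX = 0.
This gives (-360)x + (8640) = 0, so x = 24.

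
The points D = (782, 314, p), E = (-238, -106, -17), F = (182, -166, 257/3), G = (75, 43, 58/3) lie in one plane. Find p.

115

The points are coplanar iff DE · (DF × DG) = 0.
Expanding, this is linear in p: (-81360)p + (9356400) = 0.
So p = 115.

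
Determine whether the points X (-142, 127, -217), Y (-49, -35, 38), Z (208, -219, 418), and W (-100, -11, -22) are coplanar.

Yes

The four points are coplanar iff the 3×3 determinant with rows XY, XZ, XW is zero.
Rows: (93, -162, 255), (350, -346, 635), (42, -138, 195).
Expanding along the first row: (93)(20160) − (-162)(41580) + (255)(-33768) = 0.
Zero determinant ⇒ coplanar.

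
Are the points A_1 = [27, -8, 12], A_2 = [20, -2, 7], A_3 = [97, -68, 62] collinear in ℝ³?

A_1A_2 = (-7, 6, -5), A_1A_3 = (70, -60, 50).
A_1A_2 × A_1A_3 = (0, 0, 0).
The cross product vanishes, so the three points are collinear.

Yes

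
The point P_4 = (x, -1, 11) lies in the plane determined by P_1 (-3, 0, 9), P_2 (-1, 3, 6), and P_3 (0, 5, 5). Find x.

The plane through P_1, P_2, P_3 has equation 3x − 1y + 1z = 0.
Substituting P_4: (3)x + (12) = 0, so x = -4.

-4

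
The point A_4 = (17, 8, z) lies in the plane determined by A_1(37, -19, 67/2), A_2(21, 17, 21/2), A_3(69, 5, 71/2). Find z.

The plane through A_1, A_2, A_3 has equation 624x − 704y − 1536z = -14992.
Substituting A_4: (-1536)z + (4976) = -14992, so z = 13.

13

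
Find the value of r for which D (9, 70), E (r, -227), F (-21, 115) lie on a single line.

Collinearity: (E − D) must be parallel to (F − D) = (-30, 45).
Cross-multiplying the components: (r − 9)·(45) = (-297)·(-30).
Solving gives r = 207.

207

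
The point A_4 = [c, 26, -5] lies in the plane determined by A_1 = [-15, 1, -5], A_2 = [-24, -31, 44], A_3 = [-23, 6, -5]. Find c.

-55

Coplanarity requires A_1A_2 · (A_1A_3 × A_1A_4) = 0.
A_1A_2 = (-9, -32, 49), A_1A_3 = (-8, 5, 0); the triple product is linear in c with coefficient -245 and constant term -13475.
Setting it to zero: c = -55.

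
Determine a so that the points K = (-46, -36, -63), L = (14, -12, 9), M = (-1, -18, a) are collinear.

-9

Collinearity requires KL × KM = 0; each component is linear in a.
The x-component gives (24)a + (216) = 0, so a = -9.
The remaining components then also vanish.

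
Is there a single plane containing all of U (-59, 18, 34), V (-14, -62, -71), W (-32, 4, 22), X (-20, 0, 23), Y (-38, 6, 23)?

The plane through U, V, W has normal n = UV × UW = (-510, -2295, 1530) and equation n·P = 40800.
Checking the remaining points: n·X = 45390, n·Y = 40800.
Since n·X = 45390 ≠ 40800, X is off the plane and the points are not all coplanar.

No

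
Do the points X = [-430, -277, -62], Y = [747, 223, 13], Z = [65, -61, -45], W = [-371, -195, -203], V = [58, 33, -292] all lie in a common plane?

The plane through X, Y, Z has normal n = XY × XZ = (-7700, 17116, 6732) and equation n·P = -1847516.
Checking the remaining points: n·W = -1847516, n·V = -1847516.
All equal -1847516, so all 5 points lie in one plane.

Yes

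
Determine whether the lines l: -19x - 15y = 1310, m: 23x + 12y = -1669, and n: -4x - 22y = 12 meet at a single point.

No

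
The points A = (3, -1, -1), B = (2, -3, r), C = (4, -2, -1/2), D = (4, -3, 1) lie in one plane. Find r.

Normal to plane ACD: n = (-1, -3/2, -1); plane equation n·P = -1/2.
Requiring n·B = -1/2: (-1)r + (5/2) = -1/2.
So r = 3.

3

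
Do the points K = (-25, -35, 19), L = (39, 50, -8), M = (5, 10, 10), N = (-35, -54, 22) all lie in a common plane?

No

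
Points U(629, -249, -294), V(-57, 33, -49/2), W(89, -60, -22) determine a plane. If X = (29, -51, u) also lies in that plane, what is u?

30

Coplanarity requires UV · (UW × UX) = 0.
UV = (-686, 282, 539/2), UW = (-540, 189, 272); the triple product is linear in u with coefficient 22626 and constant term -678780.
Setting it to zero: u = 30.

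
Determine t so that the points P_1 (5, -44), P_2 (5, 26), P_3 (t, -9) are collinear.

Collinearity: (P_3 − P_1) must be parallel to (P_2 − P_1) = (0, 70).
Cross-multiplying the components: (t − 5)·(70) = (35)·(0).
Solving gives t = 5.

5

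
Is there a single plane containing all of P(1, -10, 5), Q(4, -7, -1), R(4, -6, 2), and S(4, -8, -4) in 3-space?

Yes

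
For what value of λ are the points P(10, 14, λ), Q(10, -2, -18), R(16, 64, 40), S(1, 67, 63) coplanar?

-2

Coplanarity ⇔ det[PQ; PR; PS] = 0.
Expanding, this is linear in λ: (-1008)λ + (-2016) = 0.
So λ = -2.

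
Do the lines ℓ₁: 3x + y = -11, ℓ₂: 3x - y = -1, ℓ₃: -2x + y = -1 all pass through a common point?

Yes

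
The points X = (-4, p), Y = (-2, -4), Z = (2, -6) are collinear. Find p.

-3

Collinearity: (X − Y) must be parallel to (Z − Y) = (4, -2).
Cross-multiplying the components: (p − (-4))·(4) = (-2)·(-2).
Solving gives p = -3.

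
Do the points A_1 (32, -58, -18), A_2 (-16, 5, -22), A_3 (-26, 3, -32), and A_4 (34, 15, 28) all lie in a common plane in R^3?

Yes

With A_1 as base: A_1A_2 = (-48, 63, -4), A_1A_3 = (-58, 61, -14), A_1A_4 = (2, 73, 46).
A_1A_3 × A_1A_4 = (3828, 2640, -4356).
A_1A_2 · (A_1A_3 × A_1A_4) = 0.
The scalar triple product vanishes, so the four points are coplanar.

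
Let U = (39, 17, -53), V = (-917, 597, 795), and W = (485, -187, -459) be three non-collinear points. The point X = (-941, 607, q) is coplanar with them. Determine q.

The plane through U, V, W has equation −62488x − 9928y − 63656z = 767960.
Substituting X: (-63656)q + (52774912) = 767960, so q = 817.

817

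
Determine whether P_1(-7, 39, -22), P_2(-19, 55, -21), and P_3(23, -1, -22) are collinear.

P_1P_2 = (-12, 16, 1), P_1P_3 = (30, -40, 0).
P_1P_2 × P_1P_3 = (40, 30, 0).
The cross product is nonzero, so the points do not lie on one line.

No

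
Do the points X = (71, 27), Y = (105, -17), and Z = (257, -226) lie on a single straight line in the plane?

No

XY = (34, -44), XZ = (186, -253).
det[XY; XZ] = (34)(-253) − (-44)(186) = -418.
The determinant is nonzero, so they are not collinear.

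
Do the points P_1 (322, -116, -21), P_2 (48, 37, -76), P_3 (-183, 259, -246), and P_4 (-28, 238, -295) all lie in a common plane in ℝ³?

No

With P_1 as base: P_1P_2 = (-274, 153, -55), P_1P_3 = (-505, 375, -225), P_1P_4 = (-350, 354, -274).
P_1P_3 × P_1P_4 = (-23100, -59620, -47520).
P_1P_2 · (P_1P_3 × P_1P_4) = -178860.
Since -178860 ≠ 0, the four points are not coplanar.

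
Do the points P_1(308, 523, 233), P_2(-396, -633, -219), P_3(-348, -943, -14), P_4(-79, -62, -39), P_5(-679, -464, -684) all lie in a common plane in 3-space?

The plane through P_1, P_2, P_3 has normal n = P_1P_2 × P_1P_3 = (-377100, 122624, 273728) and equation n·P = 11764176.
Checking the remaining points: n·P_4 = 11512820, n·P_5 = 11923412.
Since n·P_4 = 11512820 ≠ 11764176, P_4 is off the plane and the points are not all coplanar.

No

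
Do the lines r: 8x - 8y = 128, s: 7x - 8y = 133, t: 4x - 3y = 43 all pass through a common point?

Yes

Intersecting r and s: solving the 2×2 system gives (x, y) = (-5, -21).
Substitute into t: (4)(-5) + (-3)(-21) = 43.
This equals 43, so (-5, -21) lies on all three lines and they are concurrent.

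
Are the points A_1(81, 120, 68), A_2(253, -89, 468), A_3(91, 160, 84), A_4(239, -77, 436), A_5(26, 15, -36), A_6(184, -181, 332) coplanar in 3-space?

No

The plane through A_1, A_2, A_3 has normal n = A_1A_2 × A_1A_3 = (-19344, 1248, 8970) and equation n·P = -807144.
Checking the remaining points: n·A_4 = -808392, n·A_5 = -807144, n·A_6 = -807144.
Since n·A_4 = -808392 ≠ -807144, A_4 is off the plane and the points are not all coplanar.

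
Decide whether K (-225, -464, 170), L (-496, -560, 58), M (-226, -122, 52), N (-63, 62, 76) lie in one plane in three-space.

The four points are coplanar iff the 3×3 determinant with rows KL, KM, KN is zero.
Rows: (-271, -96, -112), (-1, 342, -118), (162, 526, -94).
Expanding along the first row: (-271)(29920) − (-96)(19210) + (-112)(-55930) = 0.
Zero determinant ⇒ coplanar.

Yes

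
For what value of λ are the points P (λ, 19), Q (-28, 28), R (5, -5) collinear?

-19

Collinearity: (P − Q) must be parallel to (R − Q) = (33, -33).
Cross-multiplying the components: (λ − (-28))·(-33) = (-9)·(33).
Solving gives λ = -19.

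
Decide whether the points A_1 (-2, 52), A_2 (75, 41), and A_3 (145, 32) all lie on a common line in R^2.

A_1A_2 = (77, -11), A_1A_3 = (147, -20).
Twice the signed area of △A_1A_2A_3 is (77)(-20) − (-11)(147) = 77.
The area is nonzero, so the three points are not collinear.

No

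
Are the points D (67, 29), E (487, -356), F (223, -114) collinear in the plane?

DE = (420, -385), DF = (156, -143).
Twice the signed area of △DEF is (420)(-143) − (-385)(156) = 0.
The triangle is degenerate (zero area), so the points are collinear.

Yes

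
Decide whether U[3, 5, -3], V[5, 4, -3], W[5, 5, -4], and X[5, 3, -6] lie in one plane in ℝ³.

No

A normal to the plane through U, V, W is n = UV × UW = (1, 2, 2).
The plane has equation n·P = 7. For X: n·X = -1.
-1 ≠ 7, so X is off the plane.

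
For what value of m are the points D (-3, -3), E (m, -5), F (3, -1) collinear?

-9

The three points are collinear iff det[DE; DF] = 0.
This determinant is linear in m: (2)m + (18) = 0, so m = -9.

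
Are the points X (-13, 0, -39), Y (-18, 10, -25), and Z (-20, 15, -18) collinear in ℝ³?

No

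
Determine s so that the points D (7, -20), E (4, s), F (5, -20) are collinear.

-20

Collinearity: (E − D) must be parallel to (F − D) = (-2, 0).
Cross-multiplying the components: (s − (-20))·(-2) = (-3)·(0).
Solving gives s = -20.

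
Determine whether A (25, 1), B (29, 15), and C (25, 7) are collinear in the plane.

AB = (4, 14), AC = (0, 6).
det[AB; AC] = (4)(6) − (14)(0) = 24.
The determinant is nonzero, so they are not collinear.

No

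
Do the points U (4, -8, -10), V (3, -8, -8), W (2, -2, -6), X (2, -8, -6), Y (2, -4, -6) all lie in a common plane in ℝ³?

The plane through U, V, W has normal n = UV × UW = (-12, 0, -6) and equation n·P = 12.
Checking the remaining points: n·X = 12, n·Y = 12.
All equal 12, so all 5 points lie in one plane.

Yes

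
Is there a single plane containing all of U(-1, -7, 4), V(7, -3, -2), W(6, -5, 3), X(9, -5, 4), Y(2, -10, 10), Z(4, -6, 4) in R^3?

No

The plane through U, V, W has normal n = UV × UW = (8, -34, -12) and equation n·P = 182.
Checking the remaining points: n·X = 194, n·Y = 236, n·Z = 188.
Since n·X = 194 ≠ 182, X is off the plane and the points are not all coplanar.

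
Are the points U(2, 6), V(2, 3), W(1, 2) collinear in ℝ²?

No

UV = (0, -3), UW = (-1, -4).
det[UV; UW] = (0)(-4) − (-3)(-1) = -3.
The determinant is nonzero, so they are not collinear.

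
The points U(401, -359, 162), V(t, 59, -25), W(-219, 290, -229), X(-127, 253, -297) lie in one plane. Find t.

Normal to plane UWX: n = (-58599, -78132, -36768); plane equation n·P = -1405227.
Requiring n·V = -1405227: (-58599)t + (-3690588) = -1405227.
So t = -39.

-39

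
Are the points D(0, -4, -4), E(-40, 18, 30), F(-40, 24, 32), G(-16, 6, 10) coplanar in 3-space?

The four points are coplanar iff the 3×3 determinant with rows DE, DF, DG is zero.
Rows: (-40, 22, 34), (-40, 28, 36), (-16, 10, 14).
Expanding along the first row: (-40)(32) − (22)(16) + (34)(48) = 0.
Zero determinant ⇒ coplanar.

Yes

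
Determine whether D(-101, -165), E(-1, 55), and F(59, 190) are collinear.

No

DE = (100, 220), DF = (160, 355).
If collinear, DF would be a scalar multiple of DE. But (100)·(355) ≠ (220)·(160) (difference 300), so they are not parallel; the points are not collinear.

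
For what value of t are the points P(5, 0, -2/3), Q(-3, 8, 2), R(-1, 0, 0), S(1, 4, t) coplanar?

2/3

Normal to plane PQR: n = (16/3, -32/3, 48); plane equation n·X = -16/3.
Requiring n·S = -16/3: (48)t + (-112/3) = -16/3.
So t = 2/3.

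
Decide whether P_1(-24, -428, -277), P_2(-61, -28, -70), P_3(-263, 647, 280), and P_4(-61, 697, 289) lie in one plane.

A normal to the plane through P_1, P_2, P_3 is n = P_1P_2 × P_1P_3 = (275, -28864, 55825).
The plane has equation n·P = -3116333. For P_4: n·P_4 = -4001558.
-4001558 ≠ -3116333, so P_4 is off the plane.

No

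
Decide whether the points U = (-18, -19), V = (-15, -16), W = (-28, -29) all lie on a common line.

Yes

UV = (3, 3), UW = (-10, -10).
Twice the signed area of △UVW is (3)(-10) − (3)(-10) = 0.
The triangle is degenerate (zero area), so the points are collinear.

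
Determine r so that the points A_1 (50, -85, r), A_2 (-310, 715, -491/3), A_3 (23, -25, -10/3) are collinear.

29/3

Collinearity requires A_1A_2 × A_1A_3 = 0; each component is linear in r.
The x-component gives (-740)r + (21460/3) = 0, so r = 29/3.
The remaining components then also vanish.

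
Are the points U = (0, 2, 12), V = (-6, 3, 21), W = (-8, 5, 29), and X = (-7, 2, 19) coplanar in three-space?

Yes

A normal to the plane through U, V, W is n = UV × UW = (-10, 30, -10).
The plane has equation n·P = -60. For X: n·X = -60.
Equal, so X lies in the plane and all four are coplanar.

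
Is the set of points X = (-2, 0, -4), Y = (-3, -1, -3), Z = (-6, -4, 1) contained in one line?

XY = (-1, -1, 1), XZ = (-4, -4, 5).
Comparing components 2 and 3: (-1)(5) − (1)(-4) = -1 ≠ 0, so XY and XZ are not parallel and the points are not collinear.

No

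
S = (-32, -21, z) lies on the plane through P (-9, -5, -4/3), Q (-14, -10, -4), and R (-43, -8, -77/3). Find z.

-15

The plane through P, Q, R has equation (341/3)x − 31y − 155z = -1984/3.
Substituting S: (-155)z + (-8959/3) = -1984/3, so z = -15.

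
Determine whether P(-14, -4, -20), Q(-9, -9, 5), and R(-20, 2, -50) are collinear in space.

Yes

PQ = (5, -5, 25), PR = (-6, 6, -30).
PQ × PR = (0, 0, 0).
The cross product vanishes, so the three points are collinear.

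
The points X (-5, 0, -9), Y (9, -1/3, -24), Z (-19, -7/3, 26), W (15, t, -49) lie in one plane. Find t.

2

Normal to plane XYZ: n = (-140/3, -280, -112/3); plane equation n·P = 1708/3.
Requiring n·W = 1708/3: (-280)t + (3388/3) = 1708/3.
So t = 2.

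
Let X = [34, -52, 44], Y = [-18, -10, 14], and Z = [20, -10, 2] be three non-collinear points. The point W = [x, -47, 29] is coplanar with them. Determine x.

64

A normal to the plane is n = XY × XZ = (-504, -1764, -1596).
W lies in the plane iff n · XW = 0.
This gives (-504)x + (32256) = 0, so x = 64.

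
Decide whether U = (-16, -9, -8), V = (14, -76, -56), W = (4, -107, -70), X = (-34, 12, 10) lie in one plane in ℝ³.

Yes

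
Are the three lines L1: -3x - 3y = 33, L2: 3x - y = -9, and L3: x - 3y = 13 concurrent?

Yes

Intersecting L1 and L2: solving the 2×2 system gives (x, y) = (-5, -6).
Substitute into L3: (1)(-5) + (-3)(-6) = 13.
This equals 13, so (-5, -6) lies on all three lines and they are concurrent.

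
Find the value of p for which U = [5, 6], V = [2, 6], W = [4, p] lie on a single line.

6

Collinearity: (W − U) must be parallel to (V − U) = (-3, 0).
Cross-multiplying the components: (p − 6)·(-3) = (-1)·(0).
Solving gives p = 6.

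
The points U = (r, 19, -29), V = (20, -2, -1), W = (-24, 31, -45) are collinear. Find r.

-8

Direction VW = (-44, 33, -44). From the y-coordinate of U, the parameter along the line is τ = (19 − (-2))/33 = 7/11.
Then r = 20 + 7/11·(-44) = -8.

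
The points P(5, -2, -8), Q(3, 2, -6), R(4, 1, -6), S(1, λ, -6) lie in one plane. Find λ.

Coplanarity ⇔ det[PQ; PR; PS] = 0.
Expanding, this is linear in λ: (2)λ + (-8) = 0.
So λ = 4.

4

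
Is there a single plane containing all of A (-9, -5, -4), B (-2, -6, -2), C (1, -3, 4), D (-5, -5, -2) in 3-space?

Yes

The four points are coplanar iff the 3×3 determinant with rows AB, AC, AD is zero.
Rows: (7, -1, 2), (10, 2, 8), (4, 0, 2).
Expanding along the first row: (7)(4) − (-1)(-12) + (2)(-8) = 0.
Zero determinant ⇒ coplanar.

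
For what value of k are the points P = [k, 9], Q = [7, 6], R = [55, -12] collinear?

Collinearity: (P − Q) must be parallel to (R − Q) = (48, -18).
Cross-multiplying the components: (k − 7)·(-18) = (3)·(48).
Solving gives k = -1.

-1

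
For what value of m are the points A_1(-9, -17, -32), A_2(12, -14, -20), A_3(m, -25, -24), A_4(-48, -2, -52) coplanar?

7

The points are coplanar iff A_1A_2 · (A_1A_3 × A_1A_4) = 0.
Expanding, this is linear in m: (240)m + (-1680) = 0.
So m = 7.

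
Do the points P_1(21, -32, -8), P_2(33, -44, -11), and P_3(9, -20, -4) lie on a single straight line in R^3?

No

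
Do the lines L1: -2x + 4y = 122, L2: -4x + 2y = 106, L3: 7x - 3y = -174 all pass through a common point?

Yes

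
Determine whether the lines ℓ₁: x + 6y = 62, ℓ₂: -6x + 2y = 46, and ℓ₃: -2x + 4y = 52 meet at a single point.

Yes

Intersecting ℓ₁ and ℓ₂: solving the 2×2 system gives (x, y) = (-4, 11).
Substitute into ℓ₃: (-2)(-4) + (4)(11) = 52.
This equals 52, so (-4, 11) lies on all three lines and they are concurrent.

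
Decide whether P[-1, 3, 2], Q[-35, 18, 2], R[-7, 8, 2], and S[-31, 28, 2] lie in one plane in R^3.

Yes

With P as base: PQ = (-34, 15, 0), PR = (-6, 5, 0), PS = (-30, 25, 0).
PR × PS = (0, 0, 0).
PQ · (PR × PS) = 0.
The scalar triple product vanishes, so the four points are coplanar.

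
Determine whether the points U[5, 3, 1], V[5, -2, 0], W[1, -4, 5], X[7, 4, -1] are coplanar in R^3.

A normal to the plane through U, V, W is n = UV × UW = (-27, 4, -20).
The plane has equation n·P = -143. For X: n·X = -153.
-153 ≠ -143, so X is off the plane.

No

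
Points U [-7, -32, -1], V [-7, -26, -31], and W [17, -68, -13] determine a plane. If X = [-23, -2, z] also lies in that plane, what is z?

-23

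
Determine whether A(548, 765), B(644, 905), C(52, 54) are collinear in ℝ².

No

AB = (96, 140), AC = (-496, -711).
If collinear, AC would be a scalar multiple of AB. But (96)·(-711) ≠ (140)·(-496) (difference 1184), so they are not parallel; the points are not collinear.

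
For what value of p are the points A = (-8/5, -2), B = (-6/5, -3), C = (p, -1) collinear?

Collinearity: (C − A) must be parallel to (B − A) = (2/5, -1).
Cross-multiplying the components: (p − (-8/5))·(-1) = (1)·(2/5).
Solving gives p = -2.

-2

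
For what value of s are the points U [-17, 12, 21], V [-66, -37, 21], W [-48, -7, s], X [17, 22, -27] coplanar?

45

The points are coplanar iff UV · (UW × UX) = 0.
Expanding, this is linear in s: (-1176)s + (52920) = 0.
So s = 45.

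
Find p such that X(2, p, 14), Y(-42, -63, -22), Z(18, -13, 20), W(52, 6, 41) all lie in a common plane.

-9

Coplanarity ⇔ det[XY; XZ; XW] = 0.
Expanding, this is linear in p: (-168)p + (-1512) = 0.
So p = -9.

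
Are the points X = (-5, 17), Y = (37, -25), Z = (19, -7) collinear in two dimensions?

Yes

XY = (42, -42), XZ = (24, -24).
Twice the signed area of △XYZ is (42)(-24) − (-42)(24) = 0.
The triangle is degenerate (zero area), so the points are collinear.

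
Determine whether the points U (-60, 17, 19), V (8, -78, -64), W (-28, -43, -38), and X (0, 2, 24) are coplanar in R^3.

No

A normal to the plane through U, V, W is n = UV × UW = (435, 1220, -1040).
The plane has equation n·P = -25120. For X: n·X = -22520.
-22520 ≠ -25120, so X is off the plane.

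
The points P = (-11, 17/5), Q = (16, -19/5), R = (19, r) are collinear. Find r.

-23/5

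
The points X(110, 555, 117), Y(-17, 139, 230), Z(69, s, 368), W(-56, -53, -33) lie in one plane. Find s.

The points are coplanar iff XY · (XZ × XW) = 0.
Expanding, this is linear in s: (37808)s + (-17656336) = 0.
So s = 467.

467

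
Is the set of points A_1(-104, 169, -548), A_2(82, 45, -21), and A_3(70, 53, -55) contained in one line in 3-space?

A_1A_2 = (186, -124, 527), A_1A_3 = (174, -116, 493).
Each component of A_1A_3 is 29/31 times the corresponding component of A_1A_2, so A_1A_3 = 29/31·A_1A_2 and the points are collinear.

Yes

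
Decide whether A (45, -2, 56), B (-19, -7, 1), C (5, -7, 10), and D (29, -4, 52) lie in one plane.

The four points are coplanar iff the 3×3 determinant with rows AB, AC, AD is zero.
Rows: (-64, -5, -55), (-40, -5, -46), (-16, -2, -4).
Expanding along the first row: (-64)(-72) − (-5)(-576) + (-55)(0) = 1728.
Nonzero ⇒ not coplanar.

No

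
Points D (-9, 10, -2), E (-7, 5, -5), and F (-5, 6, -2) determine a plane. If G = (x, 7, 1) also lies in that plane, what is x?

-3

A normal to the plane is n = DE × DF = (-12, -12, 12).
G lies in the plane iff n · DG = 0.
This gives (-12)x + (-36) = 0, so x = -3.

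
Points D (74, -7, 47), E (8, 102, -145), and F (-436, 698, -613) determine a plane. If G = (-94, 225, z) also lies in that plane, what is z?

Coplanarity requires DE · (DF × DG) = 0.
DE = (-66, 109, -192), DF = (-510, 705, -660); the triple product is linear in z with coefficient 9060 and constant term 1531140.
Setting it to zero: z = -169.

-169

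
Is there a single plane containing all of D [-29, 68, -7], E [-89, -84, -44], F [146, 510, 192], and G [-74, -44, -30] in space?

No

The four points are coplanar iff the 3×3 determinant with rows DE, DF, DG is zero.
Rows: (-60, -152, -37), (175, 442, 199), (-45, -112, -23).
Expanding along the first row: (-60)(12122) − (-152)(4930) + (-37)(290) = 11310.
Nonzero ⇒ not coplanar.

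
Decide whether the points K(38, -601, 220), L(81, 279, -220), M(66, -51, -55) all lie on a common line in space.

No

KL = (43, 880, -440), KM = (28, 550, -275).
KL × KM = (0, -495, -990).
The cross product is nonzero, so the points do not lie on one line.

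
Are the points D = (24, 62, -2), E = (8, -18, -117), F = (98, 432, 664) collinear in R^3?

DE = (-16, -80, -115), DF = (74, 370, 666).
Comparing components 2 and 3: (-80)(666) − (-115)(370) = -10730 ≠ 0, so DE and DF are not parallel and the points are not collinear.

No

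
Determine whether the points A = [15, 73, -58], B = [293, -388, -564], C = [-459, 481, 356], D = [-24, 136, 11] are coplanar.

A normal to the plane through A, B, C is n = AB × AC = (15594, 124752, -105090).
The plane has equation n·P = 15436026. For D: n·D = 15436026.
Equal, so D lies in the plane and all four are coplanar.

Yes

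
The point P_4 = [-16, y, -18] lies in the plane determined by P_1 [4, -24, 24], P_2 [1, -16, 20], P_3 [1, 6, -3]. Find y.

44

The plane through P_1, P_2, P_3 has equation −96x − 69y − 66z = -312.
Substituting P_4: (-69)y + (2724) = -312, so y = 44.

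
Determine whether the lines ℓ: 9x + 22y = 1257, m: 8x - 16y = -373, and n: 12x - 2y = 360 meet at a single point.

Intersecting ℓ and m: solving the 2×2 system gives (x, y) = (5953/160, 13413/320).
Substitute into n: (12)(5953/160) + (-2)(13413/320) = 58023/160.
But n requires 360 ≠ 58023/160, so the three lines have no common point.

No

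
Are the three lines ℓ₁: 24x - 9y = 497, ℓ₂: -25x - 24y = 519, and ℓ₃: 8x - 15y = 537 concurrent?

The three lines meet at one point iff the augmented coefficient matrix [aᵢ bᵢ cᵢ] has rank < 3, i.e. its determinant vanishes.
Here the determinant is 1134.
Nonzero, so no common point exists.

No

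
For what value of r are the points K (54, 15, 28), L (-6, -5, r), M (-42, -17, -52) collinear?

Direction KM = (-96, -32, -80). From the x-coordinate of L, the parameter along the line is τ = (-6 − 54)/(-96) = 5/8.
Then r = 28 + 5/8·(-80) = -22.

-22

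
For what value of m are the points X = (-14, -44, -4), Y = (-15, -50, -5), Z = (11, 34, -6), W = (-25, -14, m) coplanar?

21

Coplanarity ⇔ det[XY; XZ; XW] = 0.
Expanding, this is linear in m: (72)m + (-1512) = 0.
So m = 21.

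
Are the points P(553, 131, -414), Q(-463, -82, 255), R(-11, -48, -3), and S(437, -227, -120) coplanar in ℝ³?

Yes

The four points are coplanar iff the 3×3 determinant with rows PQ, PR, PS is zero.
Rows: (-1016, -213, 669), (-564, -179, 411), (-116, -358, 294).
Expanding along the first row: (-1016)(94512) − (-213)(-118140) + (669)(181148) = 0.
Zero determinant ⇒ coplanar.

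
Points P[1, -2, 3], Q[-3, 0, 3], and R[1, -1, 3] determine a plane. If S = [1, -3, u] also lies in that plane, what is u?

3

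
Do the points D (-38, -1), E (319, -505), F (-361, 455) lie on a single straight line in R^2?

Yes

DE = (357, -504), DF = (-323, 456).
Checking proportionality: DF = -19/21·DE, so the vectors are parallel and the points are collinear.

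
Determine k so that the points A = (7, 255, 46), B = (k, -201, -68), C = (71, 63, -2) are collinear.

Direction AC = (64, -192, -48). From the y-coordinate of B, the parameter along the line is τ = (-201 − 255)/(-192) = 19/8.
Then k = 7 + 19/8·(64) = 159.

159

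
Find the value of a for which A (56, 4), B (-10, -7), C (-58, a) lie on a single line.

Collinearity: (C − A) must be parallel to (B − A) = (-66, -11).
Cross-multiplying the components: (a − 4)·(-66) = (-114)·(-11).
Solving gives a = -15.

-15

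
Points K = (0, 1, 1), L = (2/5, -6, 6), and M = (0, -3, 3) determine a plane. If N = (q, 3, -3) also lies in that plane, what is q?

-4/5

Coplanarity requires KL · (KM × KN) = 0.
KL = (2/5, -7, 5), KM = (0, -4, 2); the triple product is linear in q with coefficient 6 and constant term 24/5.
Setting it to zero: q = -4/5.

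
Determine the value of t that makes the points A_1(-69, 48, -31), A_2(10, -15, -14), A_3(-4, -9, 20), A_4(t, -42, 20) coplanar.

39

The points are coplanar iff A_1A_2 · (A_1A_3 × A_1A_4) = 0.
Expanding, this is linear in t: (-2244)t + (87516) = 0.
So t = 39.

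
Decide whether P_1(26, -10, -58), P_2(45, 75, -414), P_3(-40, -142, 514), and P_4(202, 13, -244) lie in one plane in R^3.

Yes

A normal to the plane through P_1, P_2, P_3 is n = P_1P_2 × P_1P_3 = (1628, 12628, 3102).
The plane has equation n·P = -263868. For P_4: n·P_4 = -263868.
Equal, so P_4 lies in the plane and all four are coplanar.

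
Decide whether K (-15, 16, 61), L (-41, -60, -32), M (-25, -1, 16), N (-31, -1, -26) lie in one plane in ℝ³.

No

The four points are coplanar iff the 3×3 determinant with rows KL, KM, KN is zero.
Rows: (-26, -76, -93), (-10, -17, -45), (-16, -17, -87).
Expanding along the first row: (-26)(714) − (-76)(150) + (-93)(-102) = 2322.
Nonzero ⇒ not coplanar.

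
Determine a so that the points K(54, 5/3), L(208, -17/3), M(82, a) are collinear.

Collinearity: (M − K) must be parallel to (L − K) = (154, -22/3).
Cross-multiplying the components: (a − 5/3)·(154) = (28)·(-22/3).
Solving gives a = 1/3.

1/3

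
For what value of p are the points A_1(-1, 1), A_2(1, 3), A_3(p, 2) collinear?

0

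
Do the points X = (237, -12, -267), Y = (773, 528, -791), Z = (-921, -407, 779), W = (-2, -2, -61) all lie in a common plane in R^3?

No

With X as base: XY = (536, 540, -524), XZ = (-1158, -395, 1046), XW = (-239, 10, 206).
XZ × XW = (-91830, -11446, -105985).
XY · (XZ × XW) = 134420.
Since 134420 ≠ 0, the four points are not coplanar.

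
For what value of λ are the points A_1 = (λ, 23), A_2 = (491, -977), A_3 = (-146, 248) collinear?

-29

Collinearity: (A_1 − A_2) must be parallel to (A_3 − A_2) = (-637, 1225).
Cross-multiplying the components: (λ − 491)·(1225) = (1000)·(-637).
Solving gives λ = -29.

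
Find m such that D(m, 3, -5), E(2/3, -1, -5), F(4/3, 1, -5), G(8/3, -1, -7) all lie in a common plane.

2

Coplanarity ⇔ det[DE; DF; DG] = 0.
Expanding, this is linear in m: (4)m + (-8) = 0.
So m = 2.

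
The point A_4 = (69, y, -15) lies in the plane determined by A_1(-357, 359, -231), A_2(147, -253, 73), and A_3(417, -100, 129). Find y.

The plane through A_1, A_2, A_3 has equation −80784x + 53856y + 242352z = -7809120.
Substituting A_4: (53856)y + (-9209376) = -7809120, so y = 26.

26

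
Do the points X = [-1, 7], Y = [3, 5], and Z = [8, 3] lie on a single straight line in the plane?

XY = (4, -2), XZ = (9, -4).
If collinear, XZ would be a scalar multiple of XY. But (4)·(-4) ≠ (-2)·(9) (difference 2), so they are not parallel; the points are not collinear.

No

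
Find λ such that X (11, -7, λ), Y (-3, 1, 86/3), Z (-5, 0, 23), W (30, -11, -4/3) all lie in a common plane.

The points are coplanar iff XY · (XZ × XW) = 0.
Expanding, this is linear in λ: (-57)λ + (190) = 0.
So λ = 10/3.

10/3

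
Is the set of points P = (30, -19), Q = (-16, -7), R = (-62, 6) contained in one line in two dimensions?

PQ = (-46, 12), PR = (-92, 25).
If collinear, PR would be a scalar multiple of PQ. But (-46)·(25) ≠ (12)·(-92) (difference -46), so they are not parallel; the points are not collinear.

No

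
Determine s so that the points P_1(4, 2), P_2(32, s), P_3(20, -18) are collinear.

-33

Collinearity: (P_2 − P_1) must be parallel to (P_3 − P_1) = (16, -20).
Cross-multiplying the components: (s − 2)·(16) = (28)·(-20).
Solving gives s = -33.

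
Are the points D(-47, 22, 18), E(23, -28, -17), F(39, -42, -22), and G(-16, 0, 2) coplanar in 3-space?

With D as base: DE = (70, -50, -35), DF = (86, -64, -40), DG = (31, -22, -16).
DF × DG = (144, 136, 92).
DE · (DF × DG) = 60.
Since 60 ≠ 0, the four points are not coplanar.

No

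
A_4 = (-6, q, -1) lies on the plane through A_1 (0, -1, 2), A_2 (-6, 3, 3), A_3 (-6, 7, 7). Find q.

A normal to the plane is n = A_1A_2 × A_1A_3 = (12, 24, -24).
A_4 lies in the plane iff n · A_1A_4 = 0.
This gives (24)q + (24) = 0, so q = -1.

-1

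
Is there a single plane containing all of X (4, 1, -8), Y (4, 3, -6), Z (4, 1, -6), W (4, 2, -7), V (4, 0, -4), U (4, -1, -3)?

The plane through X, Y, Z has normal n = XY × XZ = (4, 0, 0) and equation n·P = 16.
Checking the remaining points: n·W = 16, n·V = 16, n·U = 16.
All equal 16, so all 6 points lie in one plane.

Yes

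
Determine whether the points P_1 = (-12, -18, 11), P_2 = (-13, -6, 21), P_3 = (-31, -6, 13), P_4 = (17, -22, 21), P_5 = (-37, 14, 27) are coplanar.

The plane through P_1, P_2, P_3 has normal n = P_1P_2 × P_1P_3 = (-96, -188, 216) and equation n·P = 6912.
Checking the remaining points: n·P_4 = 7040, n·P_5 = 6752.
Since n·P_4 = 7040 ≠ 6912, P_4 is off the plane and the points are not all coplanar.

No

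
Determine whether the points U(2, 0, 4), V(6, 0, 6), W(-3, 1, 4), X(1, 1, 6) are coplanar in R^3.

The four points are coplanar iff the 3×3 determinant with rows UV, UW, UX is zero.
Rows: (4, 0, 2), (-5, 1, 0), (-1, 1, 2).
Expanding along the first row: (4)(2) − (0)(-10) + (2)(-4) = 0.
Zero determinant ⇒ coplanar.

Yes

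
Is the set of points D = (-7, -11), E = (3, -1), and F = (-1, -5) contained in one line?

Yes

DE = (10, 10), DF = (6, 6).
Twice the signed area of △DEF is (10)(6) − (10)(6) = 0.
The triangle is degenerate (zero area), so the points are collinear.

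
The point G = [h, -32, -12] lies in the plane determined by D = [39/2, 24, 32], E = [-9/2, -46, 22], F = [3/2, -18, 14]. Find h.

-21/2

Coplanarity requires DE · (DF × DG) = 0.
DE = (-24, -70, -10), DF = (-18, -42, -18); the triple product is linear in h with coefficient 840 and constant term 8820.
Setting it to zero: h = -21/2.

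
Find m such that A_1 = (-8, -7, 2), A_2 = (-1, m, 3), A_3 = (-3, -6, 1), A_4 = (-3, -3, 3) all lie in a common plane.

-2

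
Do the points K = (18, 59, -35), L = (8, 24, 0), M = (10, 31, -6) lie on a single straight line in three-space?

KL = (-10, -35, 35), KM = (-8, -28, 29).
Comparing components 2 and 3: (-35)(29) − (35)(-28) = -35 ≠ 0, so KL and KM are not parallel and the points are not collinear.

No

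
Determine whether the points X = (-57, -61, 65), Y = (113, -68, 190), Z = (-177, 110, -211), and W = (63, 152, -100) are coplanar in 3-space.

A normal to the plane through X, Y, Z is n = XY × XZ = (-19443, 31920, 28230).
The plane has equation n·P = 996081. For W: n·W = 803931.
803931 ≠ 996081, so W is off the plane.

No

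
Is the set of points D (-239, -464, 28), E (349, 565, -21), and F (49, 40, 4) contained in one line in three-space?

DE = (588, 1029, -49), DF = (288, 504, -24).
Each component of DF is 24/49 times the corresponding component of DE, so DF = 24/49·DE and the points are collinear.

Yes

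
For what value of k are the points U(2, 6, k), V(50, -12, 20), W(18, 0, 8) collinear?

Collinearity requires UV × UW = 0; each component is linear in k.
The x-component gives (12)k + (-24) = 0, so k = 2.
The remaining components then also vanish.

2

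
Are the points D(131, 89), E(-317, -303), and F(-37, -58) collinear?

Yes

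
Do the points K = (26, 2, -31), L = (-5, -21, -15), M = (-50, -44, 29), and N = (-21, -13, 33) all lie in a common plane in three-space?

The four points are coplanar iff the 3×3 determinant with rows KL, KM, KN is zero.
Rows: (-31, -23, 16), (-76, -46, 60), (-47, -15, 64).
Expanding along the first row: (-31)(-2044) − (-23)(-2044) + (16)(-1022) = 0.
Zero determinant ⇒ coplanar.

Yes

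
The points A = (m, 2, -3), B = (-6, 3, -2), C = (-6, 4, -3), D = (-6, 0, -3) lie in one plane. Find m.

-6

Coplanarity ⇔ det[AB; AC; AD] = 0.
Expanding, this is linear in m: (4)m + (24) = 0.
So m = -6.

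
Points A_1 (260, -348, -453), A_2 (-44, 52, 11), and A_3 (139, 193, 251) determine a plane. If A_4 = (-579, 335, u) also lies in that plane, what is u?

A normal to the plane is n = A_1A_2 × A_1A_3 = (30576, 157872, -116064).
A_4 lies in the plane iff n · A_1A_4 = 0.
This gives (-116064)u + (29596320) = 0, so u = 255.

255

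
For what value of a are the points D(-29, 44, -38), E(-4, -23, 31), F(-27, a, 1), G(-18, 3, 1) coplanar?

-6

Normal to plane DEG: n = (216, -216, -288); plane equation n·P = -4824.
Requiring n·F = -4824: (-216)a + (-6120) = -4824.
So a = -6.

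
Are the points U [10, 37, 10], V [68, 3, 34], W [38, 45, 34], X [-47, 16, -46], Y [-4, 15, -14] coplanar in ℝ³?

The plane through U, V, W has normal n = UV × UW = (-1008, -720, 1416) and equation n·P = -22560.
Checking the remaining points: n·X = -29280, n·Y = -26592.
Since n·X = -29280 ≠ -22560, X is off the plane and the points are not all coplanar.

No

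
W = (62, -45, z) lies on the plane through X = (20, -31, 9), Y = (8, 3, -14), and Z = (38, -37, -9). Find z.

-33

Coplanarity requires XY · (XZ × XW) = 0.
XY = (-12, 34, -23), XZ = (18, -6, -18); the triple product is linear in z with coefficient -540 and constant term -17820.
Setting it to zero: z = -33.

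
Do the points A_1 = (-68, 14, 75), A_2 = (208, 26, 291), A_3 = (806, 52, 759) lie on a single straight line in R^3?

Yes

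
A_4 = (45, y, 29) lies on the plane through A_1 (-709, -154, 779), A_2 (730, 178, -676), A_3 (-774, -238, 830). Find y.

78

Coplanarity requires A_1A_2 · (A_1A_3 × A_1A_4) = 0.
A_1A_2 = (1439, 332, -1455), A_1A_3 = (-65, -84, 51); the triple product is linear in y with coefficient 21186 and constant term -1652508.
Setting it to zero: y = 78.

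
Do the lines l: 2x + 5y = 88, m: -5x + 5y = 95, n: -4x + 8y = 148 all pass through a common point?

Intersecting l and m: solving the 2×2 system gives (x, y) = (-1, 18).
Substitute into n: (-4)(-1) + (8)(18) = 148.
This equals 148, so (-1, 18) lies on all three lines and they are concurrent.

Yes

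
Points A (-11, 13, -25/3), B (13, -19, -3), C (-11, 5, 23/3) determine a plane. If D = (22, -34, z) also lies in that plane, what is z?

5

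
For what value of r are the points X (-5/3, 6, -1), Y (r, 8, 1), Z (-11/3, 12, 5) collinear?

Direction XZ = (-2, 6, 6). From the y-coordinate of Y, the parameter along the line is τ = (8 − 6)/6 = 1/3.
Then r = (-5/3) + 1/3·(-2) = -7/3.

-7/3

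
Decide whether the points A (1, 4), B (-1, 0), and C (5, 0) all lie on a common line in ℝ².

No

AB = (-2, -4), AC = (4, -4).
Twice the signed area of △ABC is (-2)(-4) − (-4)(4) = 24.
The area is nonzero, so the three points are not collinear.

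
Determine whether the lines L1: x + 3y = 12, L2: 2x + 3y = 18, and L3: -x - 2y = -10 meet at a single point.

The three lines meet at one point iff the augmented coefficient matrix [aᵢ bᵢ cᵢ] has rank < 3, i.e. its determinant vanishes.
Here the determinant is 0.
It vanishes, so the lines are concurrent at (6, 2).

Yes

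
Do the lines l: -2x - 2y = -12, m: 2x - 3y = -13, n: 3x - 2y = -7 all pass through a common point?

Intersecting l and m: solving the 2×2 system gives (x, y) = (1, 5).
Substitute into n: (3)(1) + (-2)(5) = -7.
This equals -7, so (1, 5) lies on all three lines and they are concurrent.

Yes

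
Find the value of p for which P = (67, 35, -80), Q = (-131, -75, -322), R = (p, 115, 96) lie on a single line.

Direction PQ = (-198, -110, -242). From the y-coordinate of R, the parameter along the line is τ = (115 − 35)/(-110) = -8/11.
Then p = 67 + (-8/11)·(-198) = 211.

211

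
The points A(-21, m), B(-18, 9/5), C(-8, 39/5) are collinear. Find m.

Collinearity: (A − B) must be parallel to (C − B) = (10, 6).
Cross-multiplying the components: (m − 9/5)·(10) = (-3)·(6).
Solving gives m = 0.

0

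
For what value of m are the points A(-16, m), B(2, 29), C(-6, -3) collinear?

-43

The three points are collinear iff det[AB; AC] = 0.
This determinant is linear in m: (-8)m + (-344) = 0, so m = -43.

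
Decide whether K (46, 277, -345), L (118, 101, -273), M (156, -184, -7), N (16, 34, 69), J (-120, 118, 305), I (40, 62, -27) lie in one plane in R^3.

The plane through K, L, M has normal n = KL × KM = (-26296, -16416, -13832) and equation n·P = -984808.
Checking the remaining points: n·N = -1933288, n·J = -3000328, n·I = -1696168.
Since n·N = -1933288 ≠ -984808, N is off the plane and the points are not all coplanar.

No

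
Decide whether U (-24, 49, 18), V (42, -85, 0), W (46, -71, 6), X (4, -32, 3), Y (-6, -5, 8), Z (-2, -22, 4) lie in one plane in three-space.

No

The plane through U, V, W has normal n = UV × UW = (-552, -468, 1460) and equation n·P = 16596.
Checking the remaining points: n·X = 17148, n·Y = 17332, n·Z = 17240.
Since n·X = 17148 ≠ 16596, X is off the plane and the points are not all coplanar.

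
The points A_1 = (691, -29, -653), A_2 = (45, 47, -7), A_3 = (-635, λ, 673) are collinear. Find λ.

Collinearity requires A_1A_2 × A_1A_3 = 0; each component is linear in λ.
The x-component gives (-646)λ + (82042) = 0, so λ = 127.
The remaining components then also vanish.

127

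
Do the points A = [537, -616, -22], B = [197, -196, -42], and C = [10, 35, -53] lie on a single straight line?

Yes

AB = (-340, 420, -20), AC = (-527, 651, -31).
Each component of AC is 31/20 times the corresponding component of AB, so AC = 31/20·AB and the points are collinear.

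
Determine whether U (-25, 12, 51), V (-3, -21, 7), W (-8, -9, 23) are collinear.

UV = (22, -33, -44), UW = (17, -21, -28).
UV × UW = (0, -132, 99).
The cross product is nonzero, so the points do not lie on one line.

No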